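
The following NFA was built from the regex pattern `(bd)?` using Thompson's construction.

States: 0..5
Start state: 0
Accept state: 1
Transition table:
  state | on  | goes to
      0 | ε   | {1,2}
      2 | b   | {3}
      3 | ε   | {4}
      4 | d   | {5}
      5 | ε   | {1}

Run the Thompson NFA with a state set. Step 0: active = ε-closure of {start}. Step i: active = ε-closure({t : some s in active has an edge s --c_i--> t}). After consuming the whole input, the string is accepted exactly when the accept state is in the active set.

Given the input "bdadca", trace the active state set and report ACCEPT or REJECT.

start: ε-closure({0}) = {0,1,2}
'b' @ 1: {3,4}
'd' @ 2: {1,5}  (accept∈set)
'a' @ 3: {}  — no active states
rest 'dca' ignored (set empty)
after full input: {}  (accept=1 not in)

Answer: REJECT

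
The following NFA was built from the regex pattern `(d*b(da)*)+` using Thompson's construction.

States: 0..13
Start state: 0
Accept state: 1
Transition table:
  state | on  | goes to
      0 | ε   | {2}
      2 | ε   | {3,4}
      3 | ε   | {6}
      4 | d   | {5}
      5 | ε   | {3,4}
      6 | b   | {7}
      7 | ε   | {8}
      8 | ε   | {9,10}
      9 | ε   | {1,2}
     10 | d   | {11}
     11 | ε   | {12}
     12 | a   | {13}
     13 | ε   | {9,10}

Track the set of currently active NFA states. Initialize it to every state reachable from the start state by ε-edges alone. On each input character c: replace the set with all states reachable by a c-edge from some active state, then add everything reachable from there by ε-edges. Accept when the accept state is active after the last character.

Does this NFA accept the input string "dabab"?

Answer: REJECT

Trace:
initial (ε-close {0}): {0,2,3,4,6}
'd' @ 1: {3,4,5,6}
'a' @ 2: {}  — no active states
rest 'bab' ignored (set empty)
after full input: {}  (accept=1 not in)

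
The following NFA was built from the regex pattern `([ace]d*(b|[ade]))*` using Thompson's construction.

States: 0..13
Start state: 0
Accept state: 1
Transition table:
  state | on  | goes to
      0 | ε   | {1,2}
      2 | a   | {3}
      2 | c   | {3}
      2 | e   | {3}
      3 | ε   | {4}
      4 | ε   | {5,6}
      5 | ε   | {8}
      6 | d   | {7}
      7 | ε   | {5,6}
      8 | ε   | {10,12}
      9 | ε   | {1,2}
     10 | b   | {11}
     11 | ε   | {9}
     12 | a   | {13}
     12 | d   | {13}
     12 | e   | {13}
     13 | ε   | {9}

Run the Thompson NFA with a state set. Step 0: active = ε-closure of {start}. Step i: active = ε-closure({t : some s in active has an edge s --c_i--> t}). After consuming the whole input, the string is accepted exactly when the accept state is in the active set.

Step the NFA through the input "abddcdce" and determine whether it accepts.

initial (ε-close {0}): {0,1,2}
'a' @ 1: {3,4,5,6,8,10,12}
'b' @ 2: {1,2,9,11}  (accept∈set)
'd' @ 3: {}  — no active states
rest 'dcdce' ignored (set empty)
final: {}; accept 1 not in set

Answer: REJECT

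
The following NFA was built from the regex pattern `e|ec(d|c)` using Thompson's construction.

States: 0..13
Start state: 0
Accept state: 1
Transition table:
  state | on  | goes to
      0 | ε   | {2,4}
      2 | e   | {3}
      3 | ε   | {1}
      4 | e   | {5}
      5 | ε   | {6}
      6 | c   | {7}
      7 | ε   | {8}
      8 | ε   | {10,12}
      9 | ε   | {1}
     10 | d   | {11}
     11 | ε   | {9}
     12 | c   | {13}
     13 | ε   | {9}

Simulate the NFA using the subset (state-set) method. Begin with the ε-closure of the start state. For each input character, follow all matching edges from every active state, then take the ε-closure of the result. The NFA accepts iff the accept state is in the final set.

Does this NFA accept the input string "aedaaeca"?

Answer: REJECT

Steps:
start: ε-closure({0}) = {0,2,4}
'a' @ 1: {}  — no active states
rest 'edaaeca' ignored (set empty)
after full input: {}  (accept=1 not in)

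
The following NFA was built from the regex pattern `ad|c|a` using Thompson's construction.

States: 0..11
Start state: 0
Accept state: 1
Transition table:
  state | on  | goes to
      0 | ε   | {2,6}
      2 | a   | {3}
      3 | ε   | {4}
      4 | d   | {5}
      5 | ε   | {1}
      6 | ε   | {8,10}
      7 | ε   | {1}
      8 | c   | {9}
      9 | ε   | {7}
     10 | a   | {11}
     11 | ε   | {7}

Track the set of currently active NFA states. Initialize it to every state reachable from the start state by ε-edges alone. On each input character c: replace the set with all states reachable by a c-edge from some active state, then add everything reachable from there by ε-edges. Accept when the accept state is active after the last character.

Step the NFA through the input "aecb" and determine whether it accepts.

Answer: REJECT

Trace:
start: ε-closure({0}) = {0,2,6,8,10}
'a' @ 1: {1,3,4,7,11}  ✓accept
'e' @ 2: {}  — state set empty
rest 'cb' ignored (set empty)
end set {} — state 1 not in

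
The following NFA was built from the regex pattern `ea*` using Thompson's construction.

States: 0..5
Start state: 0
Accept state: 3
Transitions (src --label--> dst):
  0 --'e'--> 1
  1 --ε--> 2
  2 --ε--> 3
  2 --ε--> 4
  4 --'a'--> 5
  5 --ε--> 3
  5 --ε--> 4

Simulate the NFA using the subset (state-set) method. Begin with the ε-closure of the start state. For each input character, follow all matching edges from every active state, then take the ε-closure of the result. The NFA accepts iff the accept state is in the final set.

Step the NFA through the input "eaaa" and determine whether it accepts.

Answer: ACCEPT

Derivation:
initial (ε-close {0}): {0}
'e' @ 1: {1,2,3,4}  [accepting]
'a' @ 2: {3,4,5}  [accepting]
'a' @ 3: {3,4,5}  [accepting]
'a' @ 4: {3,4,5}  [accepting]
final: {3,4,5}; accept 3 in set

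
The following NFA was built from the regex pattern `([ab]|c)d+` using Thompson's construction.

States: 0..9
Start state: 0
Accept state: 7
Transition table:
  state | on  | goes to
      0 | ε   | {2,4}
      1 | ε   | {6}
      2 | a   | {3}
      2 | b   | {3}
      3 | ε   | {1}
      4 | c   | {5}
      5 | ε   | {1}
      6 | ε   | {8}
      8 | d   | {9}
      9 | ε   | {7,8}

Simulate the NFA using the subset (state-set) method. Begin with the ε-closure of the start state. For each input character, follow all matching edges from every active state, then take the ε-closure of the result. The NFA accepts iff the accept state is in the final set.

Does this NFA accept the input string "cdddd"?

Answer: ACCEPT

Trace:
initial (ε-close {0}): {0,2,4}
'c' @ 1: {1,5,6,8}
'd' @ 2: {7,8,9}  [accepting]
'd' @ 3: {7,8,9}  [accepting]
'd' @ 4: {7,8,9}  [accepting]
'd' @ 5: {7,8,9}  [accepting]
final: {7,8,9}; accept 7 in set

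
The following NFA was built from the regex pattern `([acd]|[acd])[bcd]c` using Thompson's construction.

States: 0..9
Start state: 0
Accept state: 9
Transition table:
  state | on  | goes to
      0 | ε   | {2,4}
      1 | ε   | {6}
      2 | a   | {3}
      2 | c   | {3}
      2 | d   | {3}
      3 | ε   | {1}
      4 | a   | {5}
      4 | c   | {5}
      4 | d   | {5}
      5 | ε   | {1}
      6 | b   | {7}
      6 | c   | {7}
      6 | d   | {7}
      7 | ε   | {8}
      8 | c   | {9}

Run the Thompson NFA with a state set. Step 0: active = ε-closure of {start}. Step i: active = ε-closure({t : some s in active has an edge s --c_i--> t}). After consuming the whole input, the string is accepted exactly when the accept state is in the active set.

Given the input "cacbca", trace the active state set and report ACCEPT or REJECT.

start: ε-closure({0}) = {0,2,4}
'c' @ 1: {1,3,5,6}
'a' @ 2: {}  — dead — no transitions
rest 'cbca' ignored (set empty)
end set {} — state 9 not in

Answer: REJECT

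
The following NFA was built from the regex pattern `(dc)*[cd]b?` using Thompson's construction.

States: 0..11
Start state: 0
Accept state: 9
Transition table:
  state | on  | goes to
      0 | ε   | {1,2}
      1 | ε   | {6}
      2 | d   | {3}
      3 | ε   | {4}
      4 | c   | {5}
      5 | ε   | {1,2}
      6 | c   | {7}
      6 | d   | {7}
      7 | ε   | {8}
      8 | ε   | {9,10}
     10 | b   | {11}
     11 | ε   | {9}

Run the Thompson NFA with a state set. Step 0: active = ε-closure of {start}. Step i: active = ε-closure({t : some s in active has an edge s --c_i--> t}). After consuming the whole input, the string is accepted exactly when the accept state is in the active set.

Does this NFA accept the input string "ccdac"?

Answer: REJECT

Trace:
initial (ε-close {0}): {0,1,2,6}
'c' @ 1: {7,8,9,10}  [accepting]
'c' @ 2: {}  — state set empty
rest 'dac' ignored (set empty)
end set {} — state 9 not in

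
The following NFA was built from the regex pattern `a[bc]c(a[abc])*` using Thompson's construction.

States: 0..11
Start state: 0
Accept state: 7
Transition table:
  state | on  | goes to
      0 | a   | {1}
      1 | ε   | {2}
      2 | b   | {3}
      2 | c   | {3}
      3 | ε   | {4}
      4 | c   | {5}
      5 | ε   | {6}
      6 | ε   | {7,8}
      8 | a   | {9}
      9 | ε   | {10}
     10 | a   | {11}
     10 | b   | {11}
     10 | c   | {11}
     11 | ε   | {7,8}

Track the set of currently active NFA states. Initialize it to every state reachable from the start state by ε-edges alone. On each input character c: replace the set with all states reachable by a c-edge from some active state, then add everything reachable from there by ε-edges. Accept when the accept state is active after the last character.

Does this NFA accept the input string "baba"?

Answer: REJECT

Steps:
S₀ = ε-closure({0}) = {0}
'b' @ 1: {}  — state set empty
rest 'aba' ignored (set empty)
final: {}; accept 7 not in set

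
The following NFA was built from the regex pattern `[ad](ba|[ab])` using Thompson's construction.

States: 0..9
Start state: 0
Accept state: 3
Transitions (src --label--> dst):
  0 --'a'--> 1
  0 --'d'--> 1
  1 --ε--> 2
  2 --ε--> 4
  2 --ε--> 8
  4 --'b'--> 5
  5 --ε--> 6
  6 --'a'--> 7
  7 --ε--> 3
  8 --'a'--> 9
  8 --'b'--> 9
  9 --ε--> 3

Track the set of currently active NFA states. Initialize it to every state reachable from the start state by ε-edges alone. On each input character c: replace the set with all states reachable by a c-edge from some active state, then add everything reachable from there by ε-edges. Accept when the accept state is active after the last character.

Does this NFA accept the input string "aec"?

initial (ε-close {0}): {0}
'a' @ 1: {1,2,4,8}
'e' @ 2: {}  — dead — no transitions
rest 'c' ignored (set empty)
final: {}; accept 3 not in set

Answer: REJECT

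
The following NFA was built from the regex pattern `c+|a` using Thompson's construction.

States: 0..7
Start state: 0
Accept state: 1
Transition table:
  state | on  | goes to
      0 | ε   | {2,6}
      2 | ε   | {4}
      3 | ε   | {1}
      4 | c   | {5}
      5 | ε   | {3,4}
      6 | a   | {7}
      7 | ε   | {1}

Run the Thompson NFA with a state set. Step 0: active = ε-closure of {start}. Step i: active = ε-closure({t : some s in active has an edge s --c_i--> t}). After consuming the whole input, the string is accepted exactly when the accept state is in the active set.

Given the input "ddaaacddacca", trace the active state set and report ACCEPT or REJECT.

Answer: REJECT

Derivation:
start: ε-closure({0}) = {0,2,4,6}
'd' @ 1: {}  — dead — no transitions
rest 'daaacddacca' ignored (set empty)
end set {} — state 1 not in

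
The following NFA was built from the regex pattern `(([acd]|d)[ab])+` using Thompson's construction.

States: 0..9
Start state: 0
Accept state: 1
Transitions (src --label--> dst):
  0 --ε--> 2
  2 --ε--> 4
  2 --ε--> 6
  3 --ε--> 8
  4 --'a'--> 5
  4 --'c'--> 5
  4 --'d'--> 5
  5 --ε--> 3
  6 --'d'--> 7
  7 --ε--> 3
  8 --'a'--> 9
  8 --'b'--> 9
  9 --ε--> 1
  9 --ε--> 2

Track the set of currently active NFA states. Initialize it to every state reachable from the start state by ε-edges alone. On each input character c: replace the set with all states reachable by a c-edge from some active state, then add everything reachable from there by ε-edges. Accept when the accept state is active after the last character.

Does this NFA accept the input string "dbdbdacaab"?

S₀ = ε-closure({0}) = {0,2,4,6}
'd' @ 1: {3,5,7,8}
'b' @ 2: {1,2,4,6,9}  ✓accept
'd' @ 3: {3,5,7,8}
'b' @ 4: {1,2,4,6,9}  ✓accept
'd' @ 5: {3,5,7,8}
'a' @ 6: {1,2,4,6,9}  ✓accept
'c' @ 7: {3,5,8}
'a' @ 8: {1,2,4,6,9}  ✓accept
'a' @ 9: {3,5,8}
'b' @ 10: {1,2,4,6,9}  ✓accept
end set {1,2,4,6,9} — state 1 in

Answer: ACCEPT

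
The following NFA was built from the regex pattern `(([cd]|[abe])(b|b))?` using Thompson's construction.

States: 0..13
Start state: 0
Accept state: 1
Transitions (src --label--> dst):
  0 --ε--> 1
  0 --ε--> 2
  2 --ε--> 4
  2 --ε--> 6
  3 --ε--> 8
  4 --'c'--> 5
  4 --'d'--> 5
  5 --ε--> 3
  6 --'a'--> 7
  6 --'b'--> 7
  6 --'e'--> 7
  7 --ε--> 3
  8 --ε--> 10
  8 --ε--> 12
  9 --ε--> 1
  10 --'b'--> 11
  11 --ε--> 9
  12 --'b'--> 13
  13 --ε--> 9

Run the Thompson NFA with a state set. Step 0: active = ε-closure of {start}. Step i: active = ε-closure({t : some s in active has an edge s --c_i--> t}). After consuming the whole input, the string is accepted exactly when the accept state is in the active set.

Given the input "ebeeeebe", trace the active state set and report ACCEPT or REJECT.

Answer: REJECT

Steps:
S₀ = ε-closure({0}) = {0,1,2,4,6}
'e' @ 1: {3,7,8,10,12}
'b' @ 2: {1,9,11,13}  [accepting]
'e' @ 3: {}  — state set empty
rest 'eeebe' ignored (set empty)
end set {} — state 1 not in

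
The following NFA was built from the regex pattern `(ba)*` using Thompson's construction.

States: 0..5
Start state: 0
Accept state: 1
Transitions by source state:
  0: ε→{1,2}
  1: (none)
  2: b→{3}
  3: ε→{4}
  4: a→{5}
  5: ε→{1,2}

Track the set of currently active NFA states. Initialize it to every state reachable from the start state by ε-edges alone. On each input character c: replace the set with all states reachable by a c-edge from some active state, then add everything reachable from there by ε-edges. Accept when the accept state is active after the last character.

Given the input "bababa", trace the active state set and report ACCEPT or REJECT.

start: ε-closure({0}) = {0,1,2}
'b' @ 1: {3,4}
'a' @ 2: {1,2,5}  ✓accept
'b' @ 3: {3,4}
'a' @ 4: {1,2,5}  ✓accept
'b' @ 5: {3,4}
'a' @ 6: {1,2,5}  ✓accept
end set {1,2,5} — state 1 in

Answer: ACCEPT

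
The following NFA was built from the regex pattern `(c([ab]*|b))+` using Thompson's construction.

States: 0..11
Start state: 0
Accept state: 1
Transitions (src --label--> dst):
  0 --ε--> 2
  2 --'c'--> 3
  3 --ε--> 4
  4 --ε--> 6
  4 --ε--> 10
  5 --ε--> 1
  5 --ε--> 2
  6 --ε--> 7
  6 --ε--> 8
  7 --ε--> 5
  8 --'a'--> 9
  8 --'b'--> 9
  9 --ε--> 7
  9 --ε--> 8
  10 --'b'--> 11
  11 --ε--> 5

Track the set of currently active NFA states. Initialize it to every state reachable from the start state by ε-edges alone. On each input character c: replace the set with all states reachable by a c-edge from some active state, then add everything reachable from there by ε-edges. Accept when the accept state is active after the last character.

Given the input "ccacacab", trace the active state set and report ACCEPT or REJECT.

Answer: ACCEPT

Derivation:
S₀ = ε-closure({0}) = {0,2}
'c' @ 1: {1,2,3,4,5,6,7,8,10}  ✓accept
'c' @ 2: {1,2,3,4,5,6,7,8,10}  ✓accept
'a' @ 3: {1,2,5,7,8,9}  ✓accept
'c' @ 4: {1,2,3,4,5,6,7,8,10}  ✓accept
'a' @ 5: {1,2,5,7,8,9}  ✓accept
'c' @ 6: {1,2,3,4,5,6,7,8,10}  ✓accept
'a' @ 7: {1,2,5,7,8,9}  ✓accept
'b' @ 8: {1,2,5,7,8,9}  ✓accept
final: {1,2,5,7,8,9}; accept 1 in set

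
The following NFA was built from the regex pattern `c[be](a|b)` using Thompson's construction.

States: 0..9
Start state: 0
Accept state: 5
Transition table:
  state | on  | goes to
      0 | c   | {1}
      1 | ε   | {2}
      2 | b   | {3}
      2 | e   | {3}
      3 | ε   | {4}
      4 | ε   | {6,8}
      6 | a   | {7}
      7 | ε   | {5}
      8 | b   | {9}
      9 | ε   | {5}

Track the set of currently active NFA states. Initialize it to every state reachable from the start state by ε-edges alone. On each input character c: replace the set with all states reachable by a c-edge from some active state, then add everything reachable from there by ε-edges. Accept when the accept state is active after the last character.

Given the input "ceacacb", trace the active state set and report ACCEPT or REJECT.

Answer: REJECT

Derivation:
start: ε-closure({0}) = {0}
'c' @ 1: {1,2}
'e' @ 2: {3,4,6,8}
'a' @ 3: {5,7}  [accepting]
'c' @ 4: {}  — dead — no transitions
rest 'acb' ignored (set empty)
after full input: {}  (accept=5 not in)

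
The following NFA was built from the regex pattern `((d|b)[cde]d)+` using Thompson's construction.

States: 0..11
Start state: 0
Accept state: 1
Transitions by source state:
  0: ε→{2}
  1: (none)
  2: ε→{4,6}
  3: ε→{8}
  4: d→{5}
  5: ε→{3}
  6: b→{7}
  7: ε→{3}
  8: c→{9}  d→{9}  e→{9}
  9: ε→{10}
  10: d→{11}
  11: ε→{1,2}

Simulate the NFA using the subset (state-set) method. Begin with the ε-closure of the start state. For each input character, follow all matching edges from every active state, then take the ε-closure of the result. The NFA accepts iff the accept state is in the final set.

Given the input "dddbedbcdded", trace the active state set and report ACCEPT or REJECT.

Answer: ACCEPT

Steps:
S₀ = ε-closure({0}) = {0,2,4,6}
'd' @ 1: {3,5,8}
'd' @ 2: {9,10}
'd' @ 3: {1,2,4,6,11}  (accept∈set)
'b' @ 4: {3,7,8}
'e' @ 5: {9,10}
'd' @ 6: {1,2,4,6,11}  (accept∈set)
'b' @ 7: {3,7,8}
'c' @ 8: {9,10}
'd' @ 9: {1,2,4,6,11}  (accept∈set)
'd' @ 10: {3,5,8}
'e' @ 11: {9,10}
'd' @ 12: {1,2,4,6,11}  (accept∈set)
after full input: {1,2,4,6,11}  (accept=1 in)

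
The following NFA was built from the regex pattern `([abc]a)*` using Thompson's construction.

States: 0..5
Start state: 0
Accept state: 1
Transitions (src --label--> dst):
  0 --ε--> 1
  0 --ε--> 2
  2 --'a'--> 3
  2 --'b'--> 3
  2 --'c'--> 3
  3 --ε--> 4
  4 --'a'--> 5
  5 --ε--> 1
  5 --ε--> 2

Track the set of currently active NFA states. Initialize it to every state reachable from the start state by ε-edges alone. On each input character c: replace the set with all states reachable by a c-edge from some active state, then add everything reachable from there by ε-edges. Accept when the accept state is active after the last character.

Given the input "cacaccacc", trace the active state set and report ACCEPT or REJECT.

start: ε-closure({0}) = {0,1,2}
'c' @ 1: {3,4}
'a' @ 2: {1,2,5}  [accepting]
'c' @ 3: {3,4}
'a' @ 4: {1,2,5}  [accepting]
'c' @ 5: {3,4}
'c' @ 6: {}  — no active states
rest 'acc' ignored (set empty)
end set {} — state 1 not in

Answer: REJECT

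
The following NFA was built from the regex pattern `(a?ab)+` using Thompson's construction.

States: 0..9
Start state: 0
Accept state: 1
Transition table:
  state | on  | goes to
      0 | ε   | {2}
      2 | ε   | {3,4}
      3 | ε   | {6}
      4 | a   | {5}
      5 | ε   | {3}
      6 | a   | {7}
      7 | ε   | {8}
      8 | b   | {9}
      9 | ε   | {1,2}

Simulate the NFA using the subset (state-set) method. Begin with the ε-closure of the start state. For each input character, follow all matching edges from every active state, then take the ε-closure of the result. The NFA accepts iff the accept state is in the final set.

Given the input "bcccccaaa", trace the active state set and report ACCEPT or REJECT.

start: ε-closure({0}) = {0,2,3,4,6}
'b' @ 1: {}  — no active states
rest 'cccccaaa' ignored (set empty)
final: {}; accept 1 not in set

Answer: REJECT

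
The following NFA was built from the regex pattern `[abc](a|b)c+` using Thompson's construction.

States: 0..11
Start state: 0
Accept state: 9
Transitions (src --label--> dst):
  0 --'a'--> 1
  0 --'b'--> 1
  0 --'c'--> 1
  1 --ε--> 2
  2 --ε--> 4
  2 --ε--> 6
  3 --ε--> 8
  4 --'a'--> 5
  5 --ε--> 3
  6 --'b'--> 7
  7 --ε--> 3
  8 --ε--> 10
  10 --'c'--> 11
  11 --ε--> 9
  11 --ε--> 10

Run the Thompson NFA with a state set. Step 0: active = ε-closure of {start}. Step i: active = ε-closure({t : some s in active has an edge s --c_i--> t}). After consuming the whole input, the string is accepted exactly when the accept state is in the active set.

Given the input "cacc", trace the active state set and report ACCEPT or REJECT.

Answer: ACCEPT

Steps:
start: ε-closure({0}) = {0}
'c' @ 1: {1,2,4,6}
'a' @ 2: {3,5,8,10}
'c' @ 3: {9,10,11}  (accept∈set)
'c' @ 4: {9,10,11}  (accept∈set)
final: {9,10,11}; accept 9 in set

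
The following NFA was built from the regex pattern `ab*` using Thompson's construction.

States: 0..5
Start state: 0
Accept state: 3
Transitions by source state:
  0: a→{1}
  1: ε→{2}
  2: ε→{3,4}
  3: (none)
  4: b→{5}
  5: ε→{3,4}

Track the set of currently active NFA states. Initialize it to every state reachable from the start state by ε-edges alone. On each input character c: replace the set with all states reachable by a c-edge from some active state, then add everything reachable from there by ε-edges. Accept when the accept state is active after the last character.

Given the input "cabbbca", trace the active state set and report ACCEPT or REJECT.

S₀ = ε-closure({0}) = {0}
'c' @ 1: {}  — state set empty
rest 'abbbca' ignored (set empty)
after full input: {}  (accept=3 not in)

Answer: REJECT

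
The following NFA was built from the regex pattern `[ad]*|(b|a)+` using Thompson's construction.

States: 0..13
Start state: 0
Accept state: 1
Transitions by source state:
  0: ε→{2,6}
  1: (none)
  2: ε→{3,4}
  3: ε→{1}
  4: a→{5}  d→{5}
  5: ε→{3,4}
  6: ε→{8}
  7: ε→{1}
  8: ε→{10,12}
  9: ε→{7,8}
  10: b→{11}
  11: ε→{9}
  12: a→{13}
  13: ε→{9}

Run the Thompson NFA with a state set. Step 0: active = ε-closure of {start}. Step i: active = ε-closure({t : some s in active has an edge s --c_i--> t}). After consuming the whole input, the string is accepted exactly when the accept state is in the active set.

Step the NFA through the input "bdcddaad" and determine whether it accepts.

Answer: REJECT

Derivation:
start: ε-closure({0}) = {0,1,2,3,4,6,8,10,12}
'b' @ 1: {1,7,8,9,10,11,12}  ✓accept
'd' @ 2: {}  — dead — no transitions
rest 'cddaad' ignored (set empty)
final: {}; accept 1 not in set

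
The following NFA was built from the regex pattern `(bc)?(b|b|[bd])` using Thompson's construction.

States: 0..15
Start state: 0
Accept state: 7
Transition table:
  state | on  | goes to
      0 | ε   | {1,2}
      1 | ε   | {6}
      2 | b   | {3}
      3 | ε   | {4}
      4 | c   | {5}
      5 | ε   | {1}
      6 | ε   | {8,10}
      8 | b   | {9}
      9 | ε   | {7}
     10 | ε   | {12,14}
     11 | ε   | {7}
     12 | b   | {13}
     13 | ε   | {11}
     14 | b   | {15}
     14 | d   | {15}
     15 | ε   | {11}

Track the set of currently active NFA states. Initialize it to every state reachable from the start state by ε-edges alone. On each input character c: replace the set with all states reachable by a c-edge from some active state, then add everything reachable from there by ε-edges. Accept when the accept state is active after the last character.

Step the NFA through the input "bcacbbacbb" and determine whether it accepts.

start: ε-closure({0}) = {0,1,2,6,8,10,12,14}
'b' @ 1: {3,4,7,9,11,13,15}  ✓accept
'c' @ 2: {1,5,6,8,10,12,14}
'a' @ 3: {}  — no active states
rest 'cbbacbb' ignored (set empty)
after full input: {}  (accept=7 not in)

Answer: REJECT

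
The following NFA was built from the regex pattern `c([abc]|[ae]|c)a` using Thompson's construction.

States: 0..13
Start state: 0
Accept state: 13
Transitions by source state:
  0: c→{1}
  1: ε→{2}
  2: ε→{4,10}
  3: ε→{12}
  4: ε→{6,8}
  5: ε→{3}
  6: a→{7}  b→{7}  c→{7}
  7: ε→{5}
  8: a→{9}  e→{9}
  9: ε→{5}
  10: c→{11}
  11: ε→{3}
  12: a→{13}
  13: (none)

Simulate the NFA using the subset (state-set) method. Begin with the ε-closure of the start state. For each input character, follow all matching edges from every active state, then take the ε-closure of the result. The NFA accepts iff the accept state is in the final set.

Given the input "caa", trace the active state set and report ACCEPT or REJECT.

S₀ = ε-closure({0}) = {0}
'c' @ 1: {1,2,4,6,8,10}
'a' @ 2: {3,5,7,9,12}
'a' @ 3: {13}  [accepting]
final: {13}; accept 13 in set

Answer: ACCEPT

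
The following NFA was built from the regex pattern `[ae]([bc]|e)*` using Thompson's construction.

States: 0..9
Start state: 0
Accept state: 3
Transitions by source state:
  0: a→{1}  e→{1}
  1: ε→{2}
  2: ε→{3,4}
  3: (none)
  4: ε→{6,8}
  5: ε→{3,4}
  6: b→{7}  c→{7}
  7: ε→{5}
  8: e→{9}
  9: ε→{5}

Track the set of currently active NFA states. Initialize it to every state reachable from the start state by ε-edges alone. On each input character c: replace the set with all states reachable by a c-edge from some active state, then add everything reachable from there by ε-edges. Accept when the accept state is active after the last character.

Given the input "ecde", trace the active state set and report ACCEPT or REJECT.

initial (ε-close {0}): {0}
'e' @ 1: {1,2,3,4,6,8}  (accept∈set)
'c' @ 2: {3,4,5,6,7,8}  (accept∈set)
'd' @ 3: {}  — state set empty
rest 'e' ignored (set empty)
after full input: {}  (accept=3 not in)

Answer: REJECT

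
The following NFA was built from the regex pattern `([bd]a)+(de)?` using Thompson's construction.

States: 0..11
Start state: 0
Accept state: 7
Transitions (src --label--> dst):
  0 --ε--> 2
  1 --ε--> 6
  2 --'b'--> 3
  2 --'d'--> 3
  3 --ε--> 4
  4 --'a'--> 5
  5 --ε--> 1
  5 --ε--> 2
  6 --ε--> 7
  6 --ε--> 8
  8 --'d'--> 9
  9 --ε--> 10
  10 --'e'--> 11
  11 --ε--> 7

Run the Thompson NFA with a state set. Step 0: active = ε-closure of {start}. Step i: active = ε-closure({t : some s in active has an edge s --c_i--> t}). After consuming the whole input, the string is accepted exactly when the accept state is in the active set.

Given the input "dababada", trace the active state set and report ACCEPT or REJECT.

start: ε-closure({0}) = {0,2}
'd' @ 1: {3,4}
'a' @ 2: {1,2,5,6,7,8}  [accepting]
'b' @ 3: {3,4}
'a' @ 4: {1,2,5,6,7,8}  [accepting]
'b' @ 5: {3,4}
'a' @ 6: {1,2,5,6,7,8}  [accepting]
'd' @ 7: {3,4,9,10}
'a' @ 8: {1,2,5,6,7,8}  [accepting]
end set {1,2,5,6,7,8} — state 7 in

Answer: ACCEPT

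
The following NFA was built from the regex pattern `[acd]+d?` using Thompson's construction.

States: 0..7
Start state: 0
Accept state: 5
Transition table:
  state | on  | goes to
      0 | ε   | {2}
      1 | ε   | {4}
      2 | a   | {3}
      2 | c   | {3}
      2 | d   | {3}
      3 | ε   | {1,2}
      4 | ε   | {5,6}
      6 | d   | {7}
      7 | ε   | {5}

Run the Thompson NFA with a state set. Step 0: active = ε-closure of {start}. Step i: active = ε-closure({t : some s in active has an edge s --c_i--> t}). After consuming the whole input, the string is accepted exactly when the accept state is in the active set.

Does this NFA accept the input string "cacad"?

S₀ = ε-closure({0}) = {0,2}
'c' @ 1: {1,2,3,4,5,6}  ✓accept
'a' @ 2: {1,2,3,4,5,6}  ✓accept
'c' @ 3: {1,2,3,4,5,6}  ✓accept
'a' @ 4: {1,2,3,4,5,6}  ✓accept
'd' @ 5: {1,2,3,4,5,6,7}  ✓accept
final: {1,2,3,4,5,6,7}; accept 5 in set

Answer: ACCEPT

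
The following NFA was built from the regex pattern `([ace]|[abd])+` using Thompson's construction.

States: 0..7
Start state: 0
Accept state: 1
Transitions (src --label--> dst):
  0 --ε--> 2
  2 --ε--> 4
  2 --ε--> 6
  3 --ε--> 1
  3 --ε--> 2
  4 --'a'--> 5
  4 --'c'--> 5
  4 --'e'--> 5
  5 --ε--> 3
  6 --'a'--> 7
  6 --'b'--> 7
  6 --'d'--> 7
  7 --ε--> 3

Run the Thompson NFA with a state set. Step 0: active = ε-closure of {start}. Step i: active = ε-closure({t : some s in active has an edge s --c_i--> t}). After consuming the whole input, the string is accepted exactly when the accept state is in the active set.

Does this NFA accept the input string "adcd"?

Answer: ACCEPT

Derivation:
start: ε-closure({0}) = {0,2,4,6}
'a' @ 1: {1,2,3,4,5,6,7}  [accepting]
'd' @ 2: {1,2,3,4,6,7}  [accepting]
'c' @ 3: {1,2,3,4,5,6}  [accepting]
'd' @ 4: {1,2,3,4,6,7}  [accepting]
after full input: {1,2,3,4,6,7}  (accept=1 in)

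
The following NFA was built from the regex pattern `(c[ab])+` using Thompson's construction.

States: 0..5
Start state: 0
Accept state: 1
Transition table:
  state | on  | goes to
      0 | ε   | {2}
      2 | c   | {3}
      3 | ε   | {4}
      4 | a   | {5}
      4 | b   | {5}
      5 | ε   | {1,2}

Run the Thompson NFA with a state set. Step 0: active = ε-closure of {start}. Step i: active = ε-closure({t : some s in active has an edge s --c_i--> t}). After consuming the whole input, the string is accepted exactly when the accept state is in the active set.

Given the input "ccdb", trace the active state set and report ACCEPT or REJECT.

initial (ε-close {0}): {0,2}
'c' @ 1: {3,4}
'c' @ 2: {}  — no active states
rest 'db' ignored (set empty)
end set {} — state 1 not in

Answer: REJECT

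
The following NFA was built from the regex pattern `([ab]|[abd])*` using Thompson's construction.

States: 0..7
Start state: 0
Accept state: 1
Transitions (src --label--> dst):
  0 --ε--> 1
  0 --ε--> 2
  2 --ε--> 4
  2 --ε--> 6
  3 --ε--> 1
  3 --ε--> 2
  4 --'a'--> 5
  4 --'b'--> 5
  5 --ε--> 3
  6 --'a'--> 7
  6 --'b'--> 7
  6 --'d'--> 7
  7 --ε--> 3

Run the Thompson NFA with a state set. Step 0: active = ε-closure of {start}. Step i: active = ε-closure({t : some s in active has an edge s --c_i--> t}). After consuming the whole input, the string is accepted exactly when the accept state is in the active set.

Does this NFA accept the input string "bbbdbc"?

start: ε-closure({0}) = {0,1,2,4,6}
'b' @ 1: {1,2,3,4,5,6,7}  (accept∈set)
'b' @ 2: {1,2,3,4,5,6,7}  (accept∈set)
'b' @ 3: {1,2,3,4,5,6,7}  (accept∈set)
'd' @ 4: {1,2,3,4,6,7}  (accept∈set)
'b' @ 5: {1,2,3,4,5,6,7}  (accept∈set)
'c' @ 6: {}  — state set empty
after full input: {}  (accept=1 not in)

Answer: REJECT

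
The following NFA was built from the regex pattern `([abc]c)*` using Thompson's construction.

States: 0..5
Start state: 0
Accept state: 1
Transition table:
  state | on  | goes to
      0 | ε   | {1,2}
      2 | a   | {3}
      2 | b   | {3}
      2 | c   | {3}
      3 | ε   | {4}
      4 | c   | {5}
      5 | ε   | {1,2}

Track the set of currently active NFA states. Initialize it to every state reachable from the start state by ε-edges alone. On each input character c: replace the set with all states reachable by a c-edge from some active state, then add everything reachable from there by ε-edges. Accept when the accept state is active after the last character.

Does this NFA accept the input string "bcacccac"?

S₀ = ε-closure({0}) = {0,1,2}
'b' @ 1: {3,4}
'c' @ 2: {1,2,5}  ✓accept
'a' @ 3: {3,4}
'c' @ 4: {1,2,5}  ✓accept
'c' @ 5: {3,4}
'c' @ 6: {1,2,5}  ✓accept
'a' @ 7: {3,4}
'c' @ 8: {1,2,5}  ✓accept
after full input: {1,2,5}  (accept=1 in)

Answer: ACCEPT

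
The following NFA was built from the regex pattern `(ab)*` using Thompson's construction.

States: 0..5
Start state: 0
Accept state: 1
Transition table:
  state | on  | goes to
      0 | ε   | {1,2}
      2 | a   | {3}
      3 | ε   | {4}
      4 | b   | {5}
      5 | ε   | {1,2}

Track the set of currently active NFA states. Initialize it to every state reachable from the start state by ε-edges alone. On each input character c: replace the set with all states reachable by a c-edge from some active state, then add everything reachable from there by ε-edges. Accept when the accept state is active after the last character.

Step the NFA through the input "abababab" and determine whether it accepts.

start: ε-closure({0}) = {0,1,2}
'a' @ 1: {3,4}
'b' @ 2: {1,2,5}  (accept∈set)
'a' @ 3: {3,4}
'b' @ 4: {1,2,5}  (accept∈set)
'a' @ 5: {3,4}
'b' @ 6: {1,2,5}  (accept∈set)
'a' @ 7: {3,4}
'b' @ 8: {1,2,5}  (accept∈set)
after full input: {1,2,5}  (accept=1 in)

Answer: ACCEPT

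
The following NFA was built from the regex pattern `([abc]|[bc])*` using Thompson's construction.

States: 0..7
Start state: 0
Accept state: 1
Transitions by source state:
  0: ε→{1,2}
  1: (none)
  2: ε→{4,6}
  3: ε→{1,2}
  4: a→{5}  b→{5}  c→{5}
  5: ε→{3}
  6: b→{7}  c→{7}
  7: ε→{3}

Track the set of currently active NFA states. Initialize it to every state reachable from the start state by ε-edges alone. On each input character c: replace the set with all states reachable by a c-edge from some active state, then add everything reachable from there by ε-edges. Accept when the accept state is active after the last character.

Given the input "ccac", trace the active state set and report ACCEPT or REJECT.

S₀ = ε-closure({0}) = {0,1,2,4,6}
'c' @ 1: {1,2,3,4,5,6,7}  (accept∈set)
'c' @ 2: {1,2,3,4,5,6,7}  (accept∈set)
'a' @ 3: {1,2,3,4,5,6}  (accept∈set)
'c' @ 4: {1,2,3,4,5,6,7}  (accept∈set)
final: {1,2,3,4,5,6,7}; accept 1 in set

Answer: ACCEPT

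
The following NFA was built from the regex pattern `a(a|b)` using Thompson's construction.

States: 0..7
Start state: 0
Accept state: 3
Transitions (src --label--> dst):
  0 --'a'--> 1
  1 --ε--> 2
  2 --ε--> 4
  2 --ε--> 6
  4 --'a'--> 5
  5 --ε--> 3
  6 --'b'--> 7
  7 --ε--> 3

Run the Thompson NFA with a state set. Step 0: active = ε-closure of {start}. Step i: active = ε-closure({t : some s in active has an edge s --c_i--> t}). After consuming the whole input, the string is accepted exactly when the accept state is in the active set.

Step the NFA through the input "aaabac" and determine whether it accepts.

Answer: REJECT

Trace:
start: ε-closure({0}) = {0}
'a' @ 1: {1,2,4,6}
'a' @ 2: {3,5}  [accepting]
'a' @ 3: {}  — state set empty
rest 'bac' ignored (set empty)
after full input: {}  (accept=3 not in)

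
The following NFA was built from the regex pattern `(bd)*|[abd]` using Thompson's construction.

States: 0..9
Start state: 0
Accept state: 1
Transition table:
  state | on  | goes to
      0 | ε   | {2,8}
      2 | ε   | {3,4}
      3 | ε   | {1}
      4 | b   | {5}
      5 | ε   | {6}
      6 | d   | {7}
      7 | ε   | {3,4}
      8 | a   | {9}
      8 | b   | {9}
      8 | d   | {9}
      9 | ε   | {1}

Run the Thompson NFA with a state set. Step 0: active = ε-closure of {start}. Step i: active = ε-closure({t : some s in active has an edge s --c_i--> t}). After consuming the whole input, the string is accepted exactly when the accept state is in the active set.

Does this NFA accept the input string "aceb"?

Answer: REJECT

Steps:
start: ε-closure({0}) = {0,1,2,3,4,8}
'a' @ 1: {1,9}  ✓accept
'c' @ 2: {}  — no active states
rest 'eb' ignored (set empty)
end set {} — state 1 not in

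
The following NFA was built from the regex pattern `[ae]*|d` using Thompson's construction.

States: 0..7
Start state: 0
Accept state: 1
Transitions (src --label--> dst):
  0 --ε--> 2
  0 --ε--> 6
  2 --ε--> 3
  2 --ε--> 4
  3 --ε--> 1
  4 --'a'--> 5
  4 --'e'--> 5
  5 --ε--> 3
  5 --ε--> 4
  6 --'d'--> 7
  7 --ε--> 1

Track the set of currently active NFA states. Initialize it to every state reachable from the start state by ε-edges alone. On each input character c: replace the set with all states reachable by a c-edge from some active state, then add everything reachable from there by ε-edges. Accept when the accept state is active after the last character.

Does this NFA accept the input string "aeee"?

Answer: ACCEPT

Steps:
S₀ = ε-closure({0}) = {0,1,2,3,4,6}
'a' @ 1: {1,3,4,5}  (accept∈set)
'e' @ 2: {1,3,4,5}  (accept∈set)
'e' @ 3: {1,3,4,5}  (accept∈set)
'e' @ 4: {1,3,4,5}  (accept∈set)
final: {1,3,4,5}; accept 1 in set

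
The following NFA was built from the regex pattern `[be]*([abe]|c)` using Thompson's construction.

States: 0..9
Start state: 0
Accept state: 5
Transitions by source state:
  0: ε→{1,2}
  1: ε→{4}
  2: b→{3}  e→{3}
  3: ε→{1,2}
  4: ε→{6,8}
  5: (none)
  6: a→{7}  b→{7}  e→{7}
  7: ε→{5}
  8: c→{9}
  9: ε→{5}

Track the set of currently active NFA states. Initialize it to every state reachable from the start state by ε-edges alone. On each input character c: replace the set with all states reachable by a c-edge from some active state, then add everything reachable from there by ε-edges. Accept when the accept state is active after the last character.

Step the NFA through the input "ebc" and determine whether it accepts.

start: ε-closure({0}) = {0,1,2,4,6,8}
'e' @ 1: {1,2,3,4,5,6,7,8}  ✓accept
'b' @ 2: {1,2,3,4,5,6,7,8}  ✓accept
'c' @ 3: {5,9}  ✓accept
after full input: {5,9}  (accept=5 in)

Answer: ACCEPT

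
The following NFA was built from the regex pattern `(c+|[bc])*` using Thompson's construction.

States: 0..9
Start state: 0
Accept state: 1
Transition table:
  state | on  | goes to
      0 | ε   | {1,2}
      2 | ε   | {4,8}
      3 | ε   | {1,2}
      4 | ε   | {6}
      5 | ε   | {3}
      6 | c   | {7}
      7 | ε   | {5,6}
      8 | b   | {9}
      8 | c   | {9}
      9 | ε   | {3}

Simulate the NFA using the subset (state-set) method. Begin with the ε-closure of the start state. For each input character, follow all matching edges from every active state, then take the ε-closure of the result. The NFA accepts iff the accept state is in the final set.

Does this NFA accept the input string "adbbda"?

Answer: REJECT

Trace:
S₀ = ε-closure({0}) = {0,1,2,4,6,8}
'a' @ 1: {}  — no active states
rest 'dbbda' ignored (set empty)
after full input: {}  (accept=1 not in)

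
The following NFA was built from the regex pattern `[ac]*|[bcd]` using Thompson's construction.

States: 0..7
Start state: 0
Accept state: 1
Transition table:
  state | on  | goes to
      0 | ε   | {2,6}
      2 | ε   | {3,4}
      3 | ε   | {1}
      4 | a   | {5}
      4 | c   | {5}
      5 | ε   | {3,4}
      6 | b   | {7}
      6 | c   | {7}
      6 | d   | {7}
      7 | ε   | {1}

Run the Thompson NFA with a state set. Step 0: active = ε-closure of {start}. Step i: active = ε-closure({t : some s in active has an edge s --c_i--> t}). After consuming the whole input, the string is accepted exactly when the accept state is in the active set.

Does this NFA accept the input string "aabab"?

Answer: REJECT

Derivation:
start: ε-closure({0}) = {0,1,2,3,4,6}
'a' @ 1: {1,3,4,5}  [accepting]
'a' @ 2: {1,3,4,5}  [accepting]
'b' @ 3: {}  — state set empty
rest 'ab' ignored (set empty)
final: {}; accept 1 not in set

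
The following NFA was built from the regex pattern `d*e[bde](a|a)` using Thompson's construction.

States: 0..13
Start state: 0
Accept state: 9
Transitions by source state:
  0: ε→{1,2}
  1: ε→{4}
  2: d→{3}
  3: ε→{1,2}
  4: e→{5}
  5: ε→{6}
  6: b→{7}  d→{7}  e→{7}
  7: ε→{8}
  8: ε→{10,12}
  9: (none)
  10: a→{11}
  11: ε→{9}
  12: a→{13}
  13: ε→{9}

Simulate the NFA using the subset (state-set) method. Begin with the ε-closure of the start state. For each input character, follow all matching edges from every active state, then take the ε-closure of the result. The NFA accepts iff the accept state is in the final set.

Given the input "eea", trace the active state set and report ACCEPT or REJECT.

Answer: ACCEPT

Derivation:
start: ε-closure({0}) = {0,1,2,4}
'e' @ 1: {5,6}
'e' @ 2: {7,8,10,12}
'a' @ 3: {9,11,13}  ✓accept
final: {9,11,13}; accept 9 in set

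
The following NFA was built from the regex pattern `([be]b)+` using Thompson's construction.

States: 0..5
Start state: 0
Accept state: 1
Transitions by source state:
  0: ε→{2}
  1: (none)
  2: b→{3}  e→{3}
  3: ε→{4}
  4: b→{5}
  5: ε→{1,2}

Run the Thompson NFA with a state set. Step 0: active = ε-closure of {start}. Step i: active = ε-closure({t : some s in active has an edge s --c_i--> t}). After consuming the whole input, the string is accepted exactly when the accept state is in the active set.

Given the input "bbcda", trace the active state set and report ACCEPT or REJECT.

Answer: REJECT

Steps:
S₀ = ε-closure({0}) = {0,2}
'b' @ 1: {3,4}
'b' @ 2: {1,2,5}  ✓accept
'c' @ 3: {}  — state set empty
rest 'da' ignored (set empty)
final: {}; accept 1 not in set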